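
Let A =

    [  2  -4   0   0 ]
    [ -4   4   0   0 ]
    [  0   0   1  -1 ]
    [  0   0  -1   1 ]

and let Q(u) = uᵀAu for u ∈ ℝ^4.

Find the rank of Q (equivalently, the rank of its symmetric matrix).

Congruent diagonalization of A (simultaneous row and column reduction) yields pivots 2, -4, 1, 0.
Counting signs: 2 positive, 1 negative, 1 zero.
The rank is the number of nonzero pivots: 3.

3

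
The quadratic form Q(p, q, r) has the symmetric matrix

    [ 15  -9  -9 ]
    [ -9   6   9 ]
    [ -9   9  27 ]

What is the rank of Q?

Congruent diagonalization of A (simultaneous row and column reduction) yields pivots 15, 3/5, 0.
So there are 2 positive, 1 zero pivots.
The rank is the number of nonzero pivots: 2.

2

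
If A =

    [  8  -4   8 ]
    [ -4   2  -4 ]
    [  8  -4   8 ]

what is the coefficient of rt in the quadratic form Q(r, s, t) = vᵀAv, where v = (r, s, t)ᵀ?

16

The coefficient of rt is A[1,3] + A[3,1] = 2·8 = 16.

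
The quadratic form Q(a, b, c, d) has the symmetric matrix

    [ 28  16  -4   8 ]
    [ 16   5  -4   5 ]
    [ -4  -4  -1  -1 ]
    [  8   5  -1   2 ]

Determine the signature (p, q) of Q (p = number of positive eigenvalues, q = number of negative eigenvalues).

Symmetric row and column elimination reduces A to a congruent diagonal form with pivots 28, -29/7, -25/29, -6/25.
That gives 1 positive, 3 negative pivots.

(1, 3)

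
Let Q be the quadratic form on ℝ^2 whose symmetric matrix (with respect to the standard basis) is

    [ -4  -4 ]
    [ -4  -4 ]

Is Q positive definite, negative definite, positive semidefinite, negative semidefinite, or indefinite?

For the 2×2 matrix [[-4, -4], [-4, -4]]: det = -4·-4 − (-4)² = 0, trace = -8.
det = 0 so one eigenvalue is zero; the form is semidefinite with the sign of the trace.

negative semidefinite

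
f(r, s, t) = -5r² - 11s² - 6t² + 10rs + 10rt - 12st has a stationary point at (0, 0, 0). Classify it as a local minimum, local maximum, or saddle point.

The Hessian at the origin is H = [[-10, 10, 10], [10, -22, -12], [10, -12, -12]].
An LDLᵀ factorisation of H has diagonal entries -10, -12, -5/3.
That gives 3 negative pivots.
H is negative definite, so the origin is a strict local maximum.

local maximum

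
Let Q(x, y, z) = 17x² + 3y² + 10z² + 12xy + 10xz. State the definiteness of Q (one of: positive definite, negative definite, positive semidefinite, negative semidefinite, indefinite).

positive definite

The associated matrix is A = [[17, 6, 5], [6, 3, 0], [5, 0, 10]].
An LDLᵀ factorisation of A has diagonal entries 17, 15/17, 5.
So there are 3 positive pivots.
Hence Q is positive definite.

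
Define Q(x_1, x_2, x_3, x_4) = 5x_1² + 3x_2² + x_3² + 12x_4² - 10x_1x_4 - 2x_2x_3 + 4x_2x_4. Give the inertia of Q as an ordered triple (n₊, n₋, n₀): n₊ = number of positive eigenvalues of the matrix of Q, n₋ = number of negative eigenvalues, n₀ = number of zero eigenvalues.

Write A = [[5, 0, 0, -5], [0, 3, -1, 2], [0, -1, 1, 0], [-5, 2, 0, 12]].
Row-reducing A symmetrically gives the diagonal entries 5, 3, 2/3, 5.
So there are 4 positive pivots.

(4, 0, 0)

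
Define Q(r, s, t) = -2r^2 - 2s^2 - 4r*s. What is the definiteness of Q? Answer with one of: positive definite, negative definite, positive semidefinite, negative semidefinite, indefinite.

The symmetric matrix is A = [[-2, -2, 0], [-2, -2, 0], [0, 0, 0]].
Symmetric row and column elimination reduces A to a congruent diagonal form with pivots -2, 0, 0.
That gives 1 negative, 2 zero pivots.
Hence Q is negative semidefinite.

negative semidefinite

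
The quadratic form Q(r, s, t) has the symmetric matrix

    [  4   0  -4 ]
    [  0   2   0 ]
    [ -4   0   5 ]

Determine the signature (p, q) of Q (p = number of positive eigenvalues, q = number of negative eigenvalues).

Symmetric row and column elimination reduces A to a congruent diagonal form with pivots 4, 2, 1.
That gives 3 positive pivots.

(3, 0)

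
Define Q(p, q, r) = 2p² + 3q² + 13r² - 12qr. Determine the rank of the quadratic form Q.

Write A = [[2, 0, 0], [0, 3, -6], [0, -6, 13]].
Row-reducing A symmetrically gives the diagonal entries 2, 3, 1.
So there are 3 positive pivots.
The rank is the number of nonzero pivots: 3.

3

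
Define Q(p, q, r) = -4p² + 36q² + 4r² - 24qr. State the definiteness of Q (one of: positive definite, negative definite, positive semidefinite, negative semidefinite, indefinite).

indefinite

Write A = [[-4, 0, 0], [0, 36, -12], [0, -12, 4]].
Congruent diagonalization of A (simultaneous row and column reduction) yields pivots -4, 36, 0.
That gives 1 positive, 1 negative, 1 zero pivots.
Hence Q is indefinite.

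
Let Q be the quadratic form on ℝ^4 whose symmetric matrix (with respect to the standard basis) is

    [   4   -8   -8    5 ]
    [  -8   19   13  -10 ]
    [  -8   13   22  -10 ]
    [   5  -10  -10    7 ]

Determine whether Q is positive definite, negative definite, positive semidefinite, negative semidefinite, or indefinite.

positive definite

Leading principal minors: Δ_1 = 4, Δ_2 = 12, Δ_3 = 36, Δ_4 = 27.
All leading principal minors are positive, so by Sylvester's criterion Q is positive definite.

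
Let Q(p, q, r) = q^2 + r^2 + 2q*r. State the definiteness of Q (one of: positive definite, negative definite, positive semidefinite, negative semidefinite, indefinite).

positive semidefinite

The associated matrix is A = [[0, 0, 0], [0, 1, 1], [0, 1, 1]].
Symmetric row and column elimination reduces A to a congruent diagonal form with pivots 0, 1, 0.
So there are 1 positive, 2 zero pivots.
Hence Q is positive semidefinite.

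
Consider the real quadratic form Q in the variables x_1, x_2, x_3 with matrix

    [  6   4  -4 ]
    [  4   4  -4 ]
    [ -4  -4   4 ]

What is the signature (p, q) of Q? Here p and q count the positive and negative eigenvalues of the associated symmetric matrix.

(2, 0)

Row-reducing A symmetrically gives the diagonal entries 6, 4/3, 0.
Counting signs: 2 positive, 1 zero.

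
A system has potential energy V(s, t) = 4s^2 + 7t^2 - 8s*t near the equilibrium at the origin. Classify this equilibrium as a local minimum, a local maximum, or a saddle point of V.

local minimum

The Hessian at the origin is H = [[8, -8], [-8, 14]].
det H = 8·14 − (-8)² = 48 > 0 and H[1,1] = 8 > 0, so H is positive definite.
Therefore the origin is a local minimum.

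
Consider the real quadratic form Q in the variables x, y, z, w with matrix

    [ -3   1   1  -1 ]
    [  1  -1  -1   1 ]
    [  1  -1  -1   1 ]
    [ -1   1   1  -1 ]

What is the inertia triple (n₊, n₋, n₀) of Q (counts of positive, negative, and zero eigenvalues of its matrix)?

(0, 2, 2)

Congruent diagonalization of A (simultaneous row and column reduction) yields pivots -3, -2/3, 0, 0.
So there are 2 negative, 2 zero pivots.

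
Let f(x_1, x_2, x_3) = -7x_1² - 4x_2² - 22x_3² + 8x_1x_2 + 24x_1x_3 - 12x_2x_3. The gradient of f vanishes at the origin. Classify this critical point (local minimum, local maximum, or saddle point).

local maximum

The Hessian at the origin is H = [[-14, 8, 24], [8, -8, -12], [24, -12, -44]].
Symmetric row and column elimination reduces H to a congruent diagonal form with pivots -14, -24/7, -2.
Counting signs: 3 negative.
H is negative definite, so the origin is a strict local maximum.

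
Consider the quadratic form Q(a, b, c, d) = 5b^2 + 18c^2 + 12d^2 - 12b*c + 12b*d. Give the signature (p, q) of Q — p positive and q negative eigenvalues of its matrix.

(2, 0)

The symmetric matrix is A = [[0, 0, 0, 0], [0, 5, -6, 6], [0, -6, 18, 0], [0, 6, 0, 12]].
Congruent diagonalization of A (simultaneous row and column reduction) yields pivots 0, 5, 54/5, 0.
Counting signs: 2 positive, 2 zero.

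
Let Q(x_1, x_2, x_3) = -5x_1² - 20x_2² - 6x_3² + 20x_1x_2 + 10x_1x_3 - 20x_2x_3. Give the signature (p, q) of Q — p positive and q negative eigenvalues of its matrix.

(0, 2)

The associated matrix is A = [[-5, 10, 5], [10, -20, -10], [5, -10, -6]].
Row-reducing A symmetrically gives the diagonal entries -5, 0, -1.
That gives 2 negative, 1 zero pivots.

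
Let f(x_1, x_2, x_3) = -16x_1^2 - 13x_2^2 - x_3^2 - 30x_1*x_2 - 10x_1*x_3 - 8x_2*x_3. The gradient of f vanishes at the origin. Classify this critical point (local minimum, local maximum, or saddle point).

saddle point

The Hessian at the origin is H = [[-32, -30, -10], [-30, -26, -8], [-10, -8, -2]].
Congruent diagonalization of H (simultaneous row and column reduction) yields pivots -32, 17/8, 4/17.
That gives 2 positive, 1 negative pivots.
H is indefinite, so the origin is a saddle point.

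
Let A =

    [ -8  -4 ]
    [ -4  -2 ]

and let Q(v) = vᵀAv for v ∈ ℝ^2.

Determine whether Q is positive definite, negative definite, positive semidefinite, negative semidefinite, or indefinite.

Row-reducing A symmetrically gives the diagonal entries -8, 0.
That gives 1 negative, 1 zero pivots.
Hence Q is negative semidefinite.

negative semidefinite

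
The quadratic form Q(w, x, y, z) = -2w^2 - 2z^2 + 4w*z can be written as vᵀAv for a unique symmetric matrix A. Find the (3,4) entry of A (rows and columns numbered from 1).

0

The coefficient of y·z in Q is 0. For a symmetric A this equals A[3,4] + A[4,3] = 2·A[3,4].
So A[3,4] = 0/2 = 0.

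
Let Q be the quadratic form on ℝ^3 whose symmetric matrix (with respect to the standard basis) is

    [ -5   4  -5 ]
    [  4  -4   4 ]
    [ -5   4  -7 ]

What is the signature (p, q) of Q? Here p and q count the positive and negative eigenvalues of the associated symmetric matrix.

(0, 3)

Row-reducing A symmetrically gives the diagonal entries -5, -4/5, -2.
That gives 3 negative pivots.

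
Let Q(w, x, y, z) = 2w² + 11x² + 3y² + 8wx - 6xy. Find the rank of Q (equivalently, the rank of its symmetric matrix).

2

The associated matrix is A = [[2, 4, 0, 0], [4, 11, -3, 0], [0, -3, 3, 0], [0, 0, 0, 0]].
Congruent diagonalization of A (simultaneous row and column reduction) yields pivots 2, 3, 0, 0.
So there are 2 positive, 2 zero pivots.
The rank is the number of nonzero pivots: 2.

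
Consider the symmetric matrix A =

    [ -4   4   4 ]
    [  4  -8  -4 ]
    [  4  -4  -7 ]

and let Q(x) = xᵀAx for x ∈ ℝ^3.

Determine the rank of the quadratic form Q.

An LDLᵀ factorisation of A has diagonal entries -4, -4, -3.
So there are 3 negative pivots.
The rank is the number of nonzero pivots: 3.

3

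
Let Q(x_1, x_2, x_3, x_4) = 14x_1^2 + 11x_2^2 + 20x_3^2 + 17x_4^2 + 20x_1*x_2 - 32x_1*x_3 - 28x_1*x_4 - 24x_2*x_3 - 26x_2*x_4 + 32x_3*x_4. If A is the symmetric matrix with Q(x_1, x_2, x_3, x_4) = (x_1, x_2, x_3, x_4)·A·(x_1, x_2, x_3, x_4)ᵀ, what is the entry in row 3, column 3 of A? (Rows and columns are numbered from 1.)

20

The coefficient of x_3^2 in Q is 20, and that is exactly A[3,3].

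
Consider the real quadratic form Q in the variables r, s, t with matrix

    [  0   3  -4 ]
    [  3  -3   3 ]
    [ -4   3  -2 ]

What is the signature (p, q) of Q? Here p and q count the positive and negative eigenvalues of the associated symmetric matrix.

(2, 1)

By Sylvester's law of inertia any congruent diagonalization of A has 2 positive, 1 negative and 0 zero entries.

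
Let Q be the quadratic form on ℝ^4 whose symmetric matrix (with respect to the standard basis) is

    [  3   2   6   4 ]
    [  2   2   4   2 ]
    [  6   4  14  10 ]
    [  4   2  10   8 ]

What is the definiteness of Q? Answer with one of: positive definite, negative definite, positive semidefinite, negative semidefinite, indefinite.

Row-reducing A symmetrically gives the diagonal entries 3, 2/3, 2, 0.
So there are 3 positive, 1 zero pivots.
Hence Q is positive semidefinite.

positive semidefinite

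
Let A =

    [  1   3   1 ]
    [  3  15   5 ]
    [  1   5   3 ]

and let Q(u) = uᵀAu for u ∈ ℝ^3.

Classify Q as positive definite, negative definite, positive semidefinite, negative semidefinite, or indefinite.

Symmetric row and column elimination reduces A to a congruent diagonal form with pivots 1, 6, 4/3.
Counting signs: 3 positive.
Hence Q is positive definite.

positive definite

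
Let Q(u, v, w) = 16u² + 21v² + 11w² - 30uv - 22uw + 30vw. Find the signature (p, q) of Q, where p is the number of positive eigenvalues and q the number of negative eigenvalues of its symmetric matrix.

(3, 0)

The associated matrix is A = [[16, -15, -11], [-15, 21, 15], [-11, 15, 11]].
Row-reducing A symmetrically gives the diagonal entries 16, 111/16, 10/37.
That gives 3 positive pivots.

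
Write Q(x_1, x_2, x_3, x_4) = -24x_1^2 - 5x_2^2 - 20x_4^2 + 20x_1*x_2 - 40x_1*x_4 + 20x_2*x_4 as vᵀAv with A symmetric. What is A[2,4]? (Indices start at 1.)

The coefficient of x_2·x_4 in Q is 20. For a symmetric A this equals A[2,4] + A[4,2] = 2·A[2,4].
So A[2,4] = 20/2 = 10.

10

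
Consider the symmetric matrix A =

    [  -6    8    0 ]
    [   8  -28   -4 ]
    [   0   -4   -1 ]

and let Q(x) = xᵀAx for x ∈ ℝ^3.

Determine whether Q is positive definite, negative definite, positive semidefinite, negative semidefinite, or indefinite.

Leading principal minors: Δ_1 = -6, Δ_2 = 104, Δ_3 = -8.
The signs alternate starting with Δ_1 < 0, so by Sylvester's criterion Q is negative definite.

negative definite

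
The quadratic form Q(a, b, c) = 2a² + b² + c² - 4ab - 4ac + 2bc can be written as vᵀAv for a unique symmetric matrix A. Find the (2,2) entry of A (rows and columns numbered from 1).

1

The coefficient of b² in Q is 1, and that is exactly A[2,2].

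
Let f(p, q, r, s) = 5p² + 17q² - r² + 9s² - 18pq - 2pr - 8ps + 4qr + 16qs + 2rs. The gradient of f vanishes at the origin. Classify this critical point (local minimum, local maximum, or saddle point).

The Hessian at the origin is H = [[10, -18, -2, -8], [-18, 34, 4, 16], [-2, 4, -2, 2], [-8, 16, 2, 18]].
Row-reducing H symmetrically gives the diagonal entries 10, 8/5, -5/2, 10.
Counting signs: 3 positive, 1 negative.
H is indefinite, so the origin is a saddle point.

saddle point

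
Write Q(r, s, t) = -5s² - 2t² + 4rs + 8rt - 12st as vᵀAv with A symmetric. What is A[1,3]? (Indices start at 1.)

4

The coefficient of r·t in Q is 8. For a symmetric A this equals A[1,3] + A[3,1] = 2·A[1,3].
So A[1,3] = 8/2 = 4.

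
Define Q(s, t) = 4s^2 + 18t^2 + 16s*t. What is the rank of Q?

The associated matrix is A = [[4, 8], [8, 18]].
Row-reducing A symmetrically gives the diagonal entries 4, 2.
Counting signs: 2 positive.
The rank is the number of nonzero pivots: 2.

2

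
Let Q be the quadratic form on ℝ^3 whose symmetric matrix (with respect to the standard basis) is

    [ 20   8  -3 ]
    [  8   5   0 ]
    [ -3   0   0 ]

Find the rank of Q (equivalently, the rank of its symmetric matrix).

3

Applying the same elementary operations to the rows and columns of A produces a congruent diagonal matrix with entries 20, 9/5, -5/4.
That gives 2 positive, 1 negative pivots.
The rank is the number of nonzero pivots: 3.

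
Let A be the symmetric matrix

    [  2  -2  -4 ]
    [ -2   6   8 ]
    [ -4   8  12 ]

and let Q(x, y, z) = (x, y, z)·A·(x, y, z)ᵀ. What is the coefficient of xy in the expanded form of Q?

The coefficient of xy is A[1,2] + A[2,1] = 2·(-2) = -4.

-4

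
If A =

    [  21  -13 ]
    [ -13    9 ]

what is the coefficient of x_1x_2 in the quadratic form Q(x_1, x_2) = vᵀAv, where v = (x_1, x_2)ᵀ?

-26

The coefficient of x_1x_2 is A[1,2] + A[2,1] = 2·(-13) = -26.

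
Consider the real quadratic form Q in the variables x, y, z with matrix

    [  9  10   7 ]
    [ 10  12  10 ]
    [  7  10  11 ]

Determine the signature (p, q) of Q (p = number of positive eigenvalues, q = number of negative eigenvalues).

(2, 0)

Applying the same elementary operations to the rows and columns of A produces a congruent diagonal matrix with entries 9, 8/9, 0.
That gives 2 positive, 1 zero pivots.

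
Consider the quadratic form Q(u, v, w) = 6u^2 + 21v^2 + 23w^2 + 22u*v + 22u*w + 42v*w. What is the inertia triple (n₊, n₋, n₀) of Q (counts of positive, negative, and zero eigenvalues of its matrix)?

The associated matrix is A = [[6, 11, 11], [11, 21, 21], [11, 21, 23]].
Congruent diagonalization of A (simultaneous row and column reduction) yields pivots 6, 5/6, 2.
That gives 3 positive pivots.

(3, 0, 0)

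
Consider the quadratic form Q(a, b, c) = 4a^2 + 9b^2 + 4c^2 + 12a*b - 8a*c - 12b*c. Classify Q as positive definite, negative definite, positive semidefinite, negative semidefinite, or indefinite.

positive semidefinite

Write A = [[4, 6, -4], [6, 9, -6], [-4, -6, 4]].
Applying the same elementary operations to the rows and columns of A produces a congruent diagonal matrix with entries 4, 0, 0.
Counting signs: 1 positive, 2 zero.
Hence Q is positive semidefinite.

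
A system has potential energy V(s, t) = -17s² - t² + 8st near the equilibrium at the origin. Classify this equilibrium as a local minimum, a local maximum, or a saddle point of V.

local maximum

The Hessian at the origin is H = [[-34, 8], [8, -2]].
det H = -34·-2 − (8)² = 4 > 0 and H[1,1] = -34 < 0, so H is negative definite.
Therefore the origin is a local maximum.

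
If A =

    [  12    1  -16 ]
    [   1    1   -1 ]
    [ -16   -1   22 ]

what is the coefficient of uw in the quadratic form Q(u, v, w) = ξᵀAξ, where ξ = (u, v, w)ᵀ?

-32

The coefficient of uw is A[1,3] + A[3,1] = 2·(-16) = -32.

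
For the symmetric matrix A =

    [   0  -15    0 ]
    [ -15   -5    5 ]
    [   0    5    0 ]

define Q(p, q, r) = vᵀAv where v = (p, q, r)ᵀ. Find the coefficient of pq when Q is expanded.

-30

The coefficient of pq is A[1,2] + A[2,1] = 2·(-15) = -30.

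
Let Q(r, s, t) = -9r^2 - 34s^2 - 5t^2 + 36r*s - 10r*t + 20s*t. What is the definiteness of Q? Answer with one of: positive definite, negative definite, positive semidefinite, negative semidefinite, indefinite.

indefinite

The symmetric matrix is A = [[-9, 18, -5], [18, -34, 10], [-5, 10, -5]].
Congruent diagonalization of A (simultaneous row and column reduction) yields pivots -9, 2, -20/9.
That gives 1 positive, 2 negative pivots.
Hence Q is indefinite.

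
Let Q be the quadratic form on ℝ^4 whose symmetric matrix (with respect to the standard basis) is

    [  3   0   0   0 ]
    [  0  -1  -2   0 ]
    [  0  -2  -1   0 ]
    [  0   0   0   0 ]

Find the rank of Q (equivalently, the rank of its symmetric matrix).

3

Congruent diagonalization of A (simultaneous row and column reduction) yields pivots 3, -1, 3, 0.
That gives 2 positive, 1 negative, 1 zero pivots.
The rank is the number of nonzero pivots: 3.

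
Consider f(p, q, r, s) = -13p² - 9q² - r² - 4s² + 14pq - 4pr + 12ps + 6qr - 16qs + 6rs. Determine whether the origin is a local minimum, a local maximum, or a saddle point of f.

saddle point

The Hessian at the origin is H = [[-26, 14, -4, 12], [14, -18, 6, -16], [-4, 6, -2, 6], [12, -16, 6, -8]].
Congruent diagonalization of H (simultaneous row and column reduction) yields pivots -26, -136/13, 1/34, -8.
That gives 1 positive, 3 negative pivots.
H is indefinite, so the origin is a saddle point.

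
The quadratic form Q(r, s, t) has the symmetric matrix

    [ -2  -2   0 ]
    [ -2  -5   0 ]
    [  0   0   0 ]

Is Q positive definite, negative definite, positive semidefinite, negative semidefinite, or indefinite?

negative semidefinite

Congruent diagonalization of A (simultaneous row and column reduction) yields pivots -2, -3, 0.
So there are 2 negative, 1 zero pivots.
Hence Q is negative semidefinite.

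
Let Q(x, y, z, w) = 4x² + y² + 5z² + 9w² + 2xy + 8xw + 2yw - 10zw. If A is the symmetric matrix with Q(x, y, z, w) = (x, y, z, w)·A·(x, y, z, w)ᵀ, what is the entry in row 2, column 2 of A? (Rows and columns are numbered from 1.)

1

The coefficient of y² in Q is 1, and that is exactly A[2,2].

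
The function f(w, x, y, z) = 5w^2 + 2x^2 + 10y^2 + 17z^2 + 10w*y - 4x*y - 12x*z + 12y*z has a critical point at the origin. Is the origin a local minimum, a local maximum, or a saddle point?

The Hessian at the origin is H = [[10, 0, 10, 0], [0, 4, -4, -12], [10, -4, 20, 12], [0, -12, 12, 34]].
Row-reducing H symmetrically gives the diagonal entries 10, 4, 6, -2.
Counting signs: 3 positive, 1 negative.
H is indefinite, so the origin is a saddle point.

saddle point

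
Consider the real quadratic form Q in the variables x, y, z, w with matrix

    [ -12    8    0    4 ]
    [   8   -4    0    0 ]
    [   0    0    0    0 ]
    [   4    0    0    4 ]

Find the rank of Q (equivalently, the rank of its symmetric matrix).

2

Row-reducing A symmetrically gives the diagonal entries -12, 4/3, 0, 0.
Counting signs: 1 positive, 1 negative, 2 zero.
The rank is the number of nonzero pivots: 2.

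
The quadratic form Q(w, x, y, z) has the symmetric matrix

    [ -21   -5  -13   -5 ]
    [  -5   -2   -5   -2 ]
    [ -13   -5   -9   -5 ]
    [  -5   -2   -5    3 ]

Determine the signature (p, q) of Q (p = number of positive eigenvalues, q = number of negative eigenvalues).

(2, 2)

Row-reducing A symmetrically gives the diagonal entries -21, -17/21, 60/17, 5.
Counting signs: 2 positive, 2 negative.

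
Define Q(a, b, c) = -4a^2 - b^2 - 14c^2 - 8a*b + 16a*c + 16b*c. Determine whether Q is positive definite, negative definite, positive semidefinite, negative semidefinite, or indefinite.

indefinite

The symmetric matrix is A = [[-4, -4, 8], [-4, -1, 8], [8, 8, -14]].
Row-reducing A symmetrically gives the diagonal entries -4, 3, 2.
So there are 2 positive, 1 negative pivots.
Hence Q is indefinite.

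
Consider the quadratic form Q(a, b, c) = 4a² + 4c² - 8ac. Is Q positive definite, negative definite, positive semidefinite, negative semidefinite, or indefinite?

Write A = [[4, 0, -4], [0, 0, 0], [-4, 0, 4]].
Row-reducing A symmetrically gives the diagonal entries 4, 0, 0.
That gives 1 positive, 2 zero pivots.
Hence Q is positive semidefinite.

positive semidefinite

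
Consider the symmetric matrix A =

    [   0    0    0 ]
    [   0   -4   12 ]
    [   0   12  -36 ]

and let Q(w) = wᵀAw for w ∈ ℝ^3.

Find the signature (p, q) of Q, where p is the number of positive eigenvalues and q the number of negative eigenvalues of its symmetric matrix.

Row-reducing A symmetrically gives the diagonal entries 0, -4, 0.
That gives 1 negative, 2 zero pivots.

(0, 1)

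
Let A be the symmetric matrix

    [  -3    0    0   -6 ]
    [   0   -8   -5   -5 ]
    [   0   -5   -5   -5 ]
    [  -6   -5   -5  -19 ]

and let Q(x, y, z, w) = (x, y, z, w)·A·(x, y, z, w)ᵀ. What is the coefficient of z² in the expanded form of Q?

-5

The coefficient of z² is the diagonal entry A[3,3] = -5.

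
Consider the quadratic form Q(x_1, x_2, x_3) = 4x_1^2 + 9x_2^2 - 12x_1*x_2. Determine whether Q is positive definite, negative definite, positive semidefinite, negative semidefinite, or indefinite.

The associated matrix is A = [[4, -6, 0], [-6, 9, 0], [0, 0, 0]].
Applying the same elementary operations to the rows and columns of A produces a congruent diagonal matrix with entries 4, 0, 0.
That gives 1 positive, 2 zero pivots.
Hence Q is positive semidefinite.

positive semidefinite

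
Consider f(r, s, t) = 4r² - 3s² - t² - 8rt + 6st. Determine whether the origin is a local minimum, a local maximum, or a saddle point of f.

The Hessian at the origin is H = [[8, 0, -8], [0, -6, 6], [-8, 6, -2]].
An LDLᵀ factorisation of H has diagonal entries 8, -6, -4.
That gives 1 positive, 2 negative pivots.
H is indefinite, so the origin is a saddle point.

saddle point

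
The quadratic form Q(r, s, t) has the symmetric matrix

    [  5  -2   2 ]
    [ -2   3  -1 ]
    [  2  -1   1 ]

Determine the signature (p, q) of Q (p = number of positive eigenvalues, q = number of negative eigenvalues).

Applying the same elementary operations to the rows and columns of A produces a congruent diagonal matrix with entries 5, 11/5, 2/11.
Counting signs: 3 positive.

(3, 0)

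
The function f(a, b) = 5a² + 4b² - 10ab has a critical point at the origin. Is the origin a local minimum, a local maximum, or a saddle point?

The Hessian at the origin is H = [[10, -10], [-10, 8]].
det H = 10·8 − (-10)² = -20 < 0, so H is indefinite.
Therefore the origin is a saddle point.

saddle point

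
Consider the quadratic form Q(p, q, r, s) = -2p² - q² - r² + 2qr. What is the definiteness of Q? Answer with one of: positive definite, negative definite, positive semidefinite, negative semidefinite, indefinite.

Write A = [[-2, 0, 0, 0], [0, -1, 1, 0], [0, 1, -1, 0], [0, 0, 0, 0]].
Congruent diagonalization of A (simultaneous row and column reduction) yields pivots -2, -1, 0, 0.
That gives 2 negative, 2 zero pivots.
Hence Q is negative semidefinite.

negative semidefinite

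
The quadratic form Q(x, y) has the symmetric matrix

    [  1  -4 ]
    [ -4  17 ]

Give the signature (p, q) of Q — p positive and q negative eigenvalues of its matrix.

(2, 0)

Row-reducing A symmetrically gives the diagonal entries 1, 1.
Counting signs: 2 positive.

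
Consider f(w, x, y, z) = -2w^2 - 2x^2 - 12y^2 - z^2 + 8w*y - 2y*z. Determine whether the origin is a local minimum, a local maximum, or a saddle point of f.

local maximum

The Hessian at the origin is H = [[-4, 0, 8, 0], [0, -4, 0, 0], [8, 0, -24, -2], [0, 0, -2, -2]].
Row-reducing H symmetrically gives the diagonal entries -4, -4, -8, -3/2.
So there are 4 negative pivots.
H is negative definite, so the origin is a strict local maximum.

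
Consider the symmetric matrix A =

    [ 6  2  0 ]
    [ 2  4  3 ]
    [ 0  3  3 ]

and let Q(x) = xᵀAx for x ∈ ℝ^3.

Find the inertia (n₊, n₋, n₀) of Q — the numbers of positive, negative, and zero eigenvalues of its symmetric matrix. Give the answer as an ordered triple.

An LDLᵀ factorisation of A has diagonal entries 6, 10/3, 3/10.
That gives 3 positive pivots.

(3, 0, 0)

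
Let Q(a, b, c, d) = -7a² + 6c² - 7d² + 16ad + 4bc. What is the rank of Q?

The symmetric matrix is A = [[-7, 0, 0, 8], [0, 0, 2, 0], [0, 2, 6, 0], [8, 0, 0, -7]].
Row reduction of A gives 4 nonzero rows, so rank A = 4.

4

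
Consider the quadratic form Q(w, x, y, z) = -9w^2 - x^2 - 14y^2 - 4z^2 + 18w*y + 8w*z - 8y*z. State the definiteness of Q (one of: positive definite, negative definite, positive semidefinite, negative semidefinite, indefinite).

negative definite

The symmetric matrix of Q is A = [[-9, 0, 9, 4], [0, -1, 0, 0], [9, 0, -14, -4], [4, 0, -4, -4]].
Leading principal minors: Δ_1 = -9, Δ_2 = 9, Δ_3 = -45, Δ_4 = 100.
The signs alternate starting with Δ_1 < 0, so by Sylvester's criterion Q is negative definite.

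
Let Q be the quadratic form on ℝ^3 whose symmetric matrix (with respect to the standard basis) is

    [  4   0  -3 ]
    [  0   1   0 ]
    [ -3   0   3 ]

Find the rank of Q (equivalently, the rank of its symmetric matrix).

Symmetric row and column elimination reduces A to a congruent diagonal form with pivots 4, 1, 3/4.
Counting signs: 3 positive.
The rank is the number of nonzero pivots: 3.

3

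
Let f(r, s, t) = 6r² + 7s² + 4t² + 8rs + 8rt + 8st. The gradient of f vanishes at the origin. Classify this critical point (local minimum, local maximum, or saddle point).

local minimum

The Hessian at the origin is H = [[12, 8, 8], [8, 14, 8], [8, 8, 8]].
Applying the same elementary operations to the rows and columns of H produces a congruent diagonal matrix with entries 12, 26/3, 24/13.
So there are 3 positive pivots.
H is positive definite, so the origin is a strict local minimum.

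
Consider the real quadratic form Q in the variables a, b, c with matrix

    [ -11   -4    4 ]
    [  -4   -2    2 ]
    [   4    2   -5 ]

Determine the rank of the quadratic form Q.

Row-reducing A symmetrically gives the diagonal entries -11, -6/11, -3.
Counting signs: 3 negative.
The rank is the number of nonzero pivots: 3.

3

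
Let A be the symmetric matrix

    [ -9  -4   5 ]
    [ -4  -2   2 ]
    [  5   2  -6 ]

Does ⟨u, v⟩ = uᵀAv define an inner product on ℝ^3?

Leading principal minors: Δ_1 = -9, Δ_2 = 2, Δ_3 = -6.
The signs alternate starting with Δ_1 < 0, so by Sylvester's criterion Q is negative definite.
⟨·,·⟩ is an inner product exactly when A is positive definite.

no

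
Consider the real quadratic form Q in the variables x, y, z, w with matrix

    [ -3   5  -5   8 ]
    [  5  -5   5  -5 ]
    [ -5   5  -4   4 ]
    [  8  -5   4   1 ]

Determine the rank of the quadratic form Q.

Congruent diagonalization of A (simultaneous row and column reduction) yields pivots -3, 10/3, 1, 1/2.
Counting signs: 3 positive, 1 negative.
The rank is the number of nonzero pivots: 4.

4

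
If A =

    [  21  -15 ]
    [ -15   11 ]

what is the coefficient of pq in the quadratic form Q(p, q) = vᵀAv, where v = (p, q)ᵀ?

The coefficient of pq is A[1,2] + A[2,1] = 2·(-15) = -30.

-30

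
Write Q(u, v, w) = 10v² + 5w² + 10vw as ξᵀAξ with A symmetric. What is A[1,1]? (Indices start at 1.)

The coefficient of u² in Q is 0, and that is exactly A[1,1].

0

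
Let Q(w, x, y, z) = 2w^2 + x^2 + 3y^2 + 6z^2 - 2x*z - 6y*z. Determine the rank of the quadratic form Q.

The symmetric matrix is A = [[2, 0, 0, 0], [0, 1, 0, -1], [0, 0, 3, -3], [0, -1, -3, 6]].
Row-reducing A symmetrically gives the diagonal entries 2, 1, 3, 2.
So there are 4 positive pivots.
The rank is the number of nonzero pivots: 4.

4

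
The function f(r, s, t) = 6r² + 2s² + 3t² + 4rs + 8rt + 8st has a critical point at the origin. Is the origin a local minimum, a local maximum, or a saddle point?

saddle point

The Hessian at the origin is H = [[12, 4, 8], [4, 4, 8], [8, 8, 6]].
Congruent diagonalization of H (simultaneous row and column reduction) yields pivots 12, 8/3, -10.
That gives 2 positive, 1 negative pivots.
H is indefinite, so the origin is a saddle point.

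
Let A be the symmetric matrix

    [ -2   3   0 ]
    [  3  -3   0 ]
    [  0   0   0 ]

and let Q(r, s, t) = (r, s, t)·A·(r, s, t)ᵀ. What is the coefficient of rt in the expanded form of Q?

0

The coefficient of rt is A[1,3] + A[3,1] = 2·0 = 0.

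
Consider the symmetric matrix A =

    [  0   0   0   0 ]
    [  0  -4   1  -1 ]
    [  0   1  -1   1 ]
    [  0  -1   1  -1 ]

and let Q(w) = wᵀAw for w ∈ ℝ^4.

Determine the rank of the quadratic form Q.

2

Row-reducing A symmetrically gives the diagonal entries 0, -4, -3/4, 0.
So there are 2 negative, 2 zero pivots.
The rank is the number of nonzero pivots: 2.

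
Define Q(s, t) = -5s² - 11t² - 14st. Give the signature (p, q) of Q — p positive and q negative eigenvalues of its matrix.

Write A = [[-5, -7], [-7, -11]].
Symmetric row and column elimination reduces A to a congruent diagonal form with pivots -5, -6/5.
That gives 2 negative pivots.

(0, 2)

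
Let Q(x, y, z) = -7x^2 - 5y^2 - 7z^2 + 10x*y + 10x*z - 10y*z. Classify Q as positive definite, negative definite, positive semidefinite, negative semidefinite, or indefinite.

The symmetric matrix of Q is A = [[-7, 5, 5], [5, -5, -5], [5, -5, -7]].
Leading principal minors: Δ_1 = -7, Δ_2 = 10, Δ_3 = -20.
The signs alternate starting with Δ_1 < 0, so by Sylvester's criterion Q is negative definite.

negative definite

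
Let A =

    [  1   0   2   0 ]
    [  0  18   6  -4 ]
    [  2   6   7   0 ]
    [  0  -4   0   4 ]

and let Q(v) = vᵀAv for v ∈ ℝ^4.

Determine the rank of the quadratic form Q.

4

An LDLᵀ factorisation of A has diagonal entries 1, 18, 1, 4/3.
Counting signs: 4 positive.
The rank is the number of nonzero pivots: 4.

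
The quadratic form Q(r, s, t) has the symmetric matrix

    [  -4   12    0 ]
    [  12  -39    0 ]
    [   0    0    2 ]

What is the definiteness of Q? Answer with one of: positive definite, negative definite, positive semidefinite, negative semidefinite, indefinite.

indefinite

An LDLᵀ factorisation of A has diagonal entries -4, -3, 2.
That gives 1 positive, 2 negative pivots.
Hence Q is indefinite.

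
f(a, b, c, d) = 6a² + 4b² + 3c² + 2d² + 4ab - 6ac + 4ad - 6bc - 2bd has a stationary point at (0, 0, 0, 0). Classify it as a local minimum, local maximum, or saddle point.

The Hessian at the origin is H = [[12, 4, -6, 4], [4, 8, -6, -2], [-6, -6, 6, 0], [4, -2, 0, 4]].
Congruent diagonalization of H (simultaneous row and column reduction) yields pivots 12, 20/3, 3/5, 1.
That gives 4 positive pivots.
H is positive definite, so the origin is a strict local minimum.

local minimum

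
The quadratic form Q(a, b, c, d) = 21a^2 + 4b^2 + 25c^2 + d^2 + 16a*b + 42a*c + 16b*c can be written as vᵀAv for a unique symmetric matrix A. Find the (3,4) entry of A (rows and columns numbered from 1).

The coefficient of c·d in Q is 0. For a symmetric A this equals A[3,4] + A[4,3] = 2·A[3,4].
So A[3,4] = 0/2 = 0.

0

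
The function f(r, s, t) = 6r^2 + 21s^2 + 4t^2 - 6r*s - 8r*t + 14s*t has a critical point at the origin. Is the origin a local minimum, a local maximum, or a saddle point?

The Hessian at the origin is H = [[12, -6, -8], [-6, 42, 14], [-8, 14, 8]].
Symmetric row and column elimination reduces H to a congruent diagonal form with pivots 12, 39, 4/39.
Counting signs: 3 positive.
H is positive definite, so the origin is a strict local minimum.

local minimum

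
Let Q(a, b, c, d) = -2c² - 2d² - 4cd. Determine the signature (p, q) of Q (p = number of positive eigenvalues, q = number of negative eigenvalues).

The symmetric matrix is A = [[0, 0, 0, 0], [0, 0, 0, 0], [0, 0, -2, -2], [0, 0, -2, -2]].
Symmetric row and column elimination reduces A to a congruent diagonal form with pivots 0, 0, -2, 0.
Counting signs: 1 negative, 3 zero.

(0, 1)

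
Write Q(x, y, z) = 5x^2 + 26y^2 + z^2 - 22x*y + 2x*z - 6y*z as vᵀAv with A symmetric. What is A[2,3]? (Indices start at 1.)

The coefficient of y·z in Q is -6. For a symmetric A this equals A[2,3] + A[3,2] = 2·A[2,3].
So A[2,3] = -6/2 = -3.

-3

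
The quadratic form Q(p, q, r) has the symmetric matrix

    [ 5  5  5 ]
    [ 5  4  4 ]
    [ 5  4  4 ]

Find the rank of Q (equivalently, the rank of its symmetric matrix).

Applying the same elementary operations to the rows and columns of A produces a congruent diagonal matrix with entries 5, -1, 0.
That gives 1 positive, 1 negative, 1 zero pivots.
The rank is the number of nonzero pivots: 2.

2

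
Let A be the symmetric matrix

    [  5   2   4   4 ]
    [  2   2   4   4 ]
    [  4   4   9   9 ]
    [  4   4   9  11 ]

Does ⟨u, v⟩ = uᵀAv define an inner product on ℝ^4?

Leading principal minors: Δ_1 = 5, Δ_2 = 6, Δ_3 = 6, Δ_4 = 12.
All leading principal minors are positive, so by Sylvester's criterion Q is positive definite.
⟨·,·⟩ is an inner product exactly when A is positive definite.

yes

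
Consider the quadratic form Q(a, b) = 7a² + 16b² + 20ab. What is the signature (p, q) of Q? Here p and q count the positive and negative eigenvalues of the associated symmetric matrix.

(2, 0)

The associated matrix is A = [[7, 10], [10, 16]].
Applying the same elementary operations to the rows and columns of A produces a congruent diagonal matrix with entries 7, 12/7.
So there are 2 positive pivots.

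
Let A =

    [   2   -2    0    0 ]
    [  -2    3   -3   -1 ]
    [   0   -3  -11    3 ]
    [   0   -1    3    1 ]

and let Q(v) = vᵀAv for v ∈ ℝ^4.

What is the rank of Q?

3

Congruent diagonalization of A (simultaneous row and column reduction) yields pivots 2, 1, -20, 0.
So there are 2 positive, 1 negative, 1 zero pivots.
The rank is the number of nonzero pivots: 3.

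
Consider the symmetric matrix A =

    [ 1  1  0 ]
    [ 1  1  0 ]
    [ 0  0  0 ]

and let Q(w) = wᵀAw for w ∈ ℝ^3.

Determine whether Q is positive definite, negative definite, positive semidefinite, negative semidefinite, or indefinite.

Row-reducing A symmetrically gives the diagonal entries 1, 0, 0.
So there are 1 positive, 2 zero pivots.
Hence Q is positive semidefinite.

positive semidefinite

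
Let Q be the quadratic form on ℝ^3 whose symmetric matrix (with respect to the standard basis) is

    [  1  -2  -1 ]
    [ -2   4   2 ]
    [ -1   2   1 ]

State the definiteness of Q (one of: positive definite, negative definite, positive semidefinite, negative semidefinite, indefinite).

Congruent diagonalization of A (simultaneous row and column reduction) yields pivots 1, 0, 0.
That gives 1 positive, 2 zero pivots.
Hence Q is positive semidefinite.

positive semidefinite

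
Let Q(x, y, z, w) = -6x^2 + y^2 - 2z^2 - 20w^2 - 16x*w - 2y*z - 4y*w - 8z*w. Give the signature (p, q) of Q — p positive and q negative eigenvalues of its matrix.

The associated matrix is A = [[-6, 0, 0, -8], [0, 1, -1, -2], [0, -1, -2, -4], [-8, -2, -4, -20]].
An LDLᵀ factorisation of A has diagonal entries -6, 1, -3, -4/3.
That gives 1 positive, 3 negative pivots.

(1, 3)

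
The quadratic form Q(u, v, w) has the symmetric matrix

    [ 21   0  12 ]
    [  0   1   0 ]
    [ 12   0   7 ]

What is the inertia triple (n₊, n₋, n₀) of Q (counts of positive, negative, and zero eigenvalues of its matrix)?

An LDLᵀ factorisation of A has diagonal entries 21, 1, 1/7.
That gives 3 positive pivots.

(3, 0, 0)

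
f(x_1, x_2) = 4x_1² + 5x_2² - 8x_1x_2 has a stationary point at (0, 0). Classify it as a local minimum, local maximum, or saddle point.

local minimum

The Hessian at the origin is H = [[8, -8], [-8, 10]].
det H = 8·10 − (-8)² = 16 > 0 and H[1,1] = 8 > 0, so H is positive definite.
Therefore the origin is a local minimum.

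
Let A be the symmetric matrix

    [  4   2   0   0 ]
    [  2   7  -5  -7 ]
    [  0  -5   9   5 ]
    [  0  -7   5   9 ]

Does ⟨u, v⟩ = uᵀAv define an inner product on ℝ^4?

yes

Symmetric row and column elimination reduces A to a congruent diagonal form with pivots 4, 6, 29/6, 20/29.
That gives 4 positive pivots.
Hence Q is positive definite.
⟨·,·⟩ is an inner product exactly when A is positive definite.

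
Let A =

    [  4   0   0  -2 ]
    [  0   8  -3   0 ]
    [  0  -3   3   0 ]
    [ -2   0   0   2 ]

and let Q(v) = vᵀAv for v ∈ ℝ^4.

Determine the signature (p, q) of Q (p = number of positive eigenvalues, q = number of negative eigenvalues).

An LDLᵀ factorisation of A has diagonal entries 4, 8, 15/8, 1.
So there are 4 positive pivots.

(4, 0)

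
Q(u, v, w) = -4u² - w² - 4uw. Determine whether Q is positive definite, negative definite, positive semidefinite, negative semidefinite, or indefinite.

negative semidefinite

The symmetric matrix is A = [[-4, 0, -2], [0, 0, 0], [-2, 0, -1]].
Congruent diagonalization of A (simultaneous row and column reduction) yields pivots -4, 0, 0.
Counting signs: 1 negative, 2 zero.
Hence Q is negative semidefinite.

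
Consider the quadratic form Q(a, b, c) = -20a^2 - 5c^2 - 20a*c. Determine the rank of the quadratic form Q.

1

Write A = [[-20, 0, -10], [0, 0, 0], [-10, 0, -5]].
Applying the same elementary operations to the rows and columns of A produces a congruent diagonal matrix with entries -20, 0, 0.
That gives 1 negative, 2 zero pivots.
The rank is the number of nonzero pivots: 1.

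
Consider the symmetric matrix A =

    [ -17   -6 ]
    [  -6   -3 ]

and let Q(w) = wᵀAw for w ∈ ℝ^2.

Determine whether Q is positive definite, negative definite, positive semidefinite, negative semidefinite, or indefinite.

negative definite

Applying the same elementary operations to the rows and columns of A produces a congruent diagonal matrix with entries -17, -15/17.
Counting signs: 2 negative.
Hence Q is negative definite.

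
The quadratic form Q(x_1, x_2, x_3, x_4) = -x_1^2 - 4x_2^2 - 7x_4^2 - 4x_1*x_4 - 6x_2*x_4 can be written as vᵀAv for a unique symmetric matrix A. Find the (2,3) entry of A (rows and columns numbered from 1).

The coefficient of x_2·x_3 in Q is 0. For a symmetric A this equals A[2,3] + A[3,2] = 2·A[2,3].
So A[2,3] = 0/2 = 0.

0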